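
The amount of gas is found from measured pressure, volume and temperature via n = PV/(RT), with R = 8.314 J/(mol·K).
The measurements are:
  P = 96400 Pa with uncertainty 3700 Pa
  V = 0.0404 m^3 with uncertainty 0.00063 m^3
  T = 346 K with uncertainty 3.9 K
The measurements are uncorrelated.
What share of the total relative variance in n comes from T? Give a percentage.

(δn/n)² = (1·δP/P)² + (1·δV/V)² + (-1·δT/T)²
  P term: (1×0.0384)² = 0.00147
  V term: (1×0.0156)² = 0.000243
  T term: (-1×0.0113)² = 0.000127
Total = 0.00184. Share from T = 0.000127/0.00184 = 0.0689.

6.89%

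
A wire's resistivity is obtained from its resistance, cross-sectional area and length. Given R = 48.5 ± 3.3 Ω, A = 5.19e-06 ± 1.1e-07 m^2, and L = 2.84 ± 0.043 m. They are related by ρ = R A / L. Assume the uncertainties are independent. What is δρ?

Relative error in a monomial: (δρ/ρ)² = Σ (nᵢ · δxᵢ/xᵢ)².
  (1·δR/R)² = (1×0.0680)² = 0.00463;  (1·δA/A)² = (1×0.0212)² = 0.000449;  (-1·δL/L)² = (-1×0.0151)² = 0.000229
δρ/ρ = √(0.00531) = 0.0729
ρ = 8.86e-05 Ω·m, so δρ = 0.0729 × 8.86e-05 = 6.46e-06 Ω·m.

6.46e-06 Ω·m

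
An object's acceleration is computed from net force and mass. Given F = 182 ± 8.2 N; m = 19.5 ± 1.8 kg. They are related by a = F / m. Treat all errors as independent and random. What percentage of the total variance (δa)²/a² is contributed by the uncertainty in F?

19.2%

(δa/a)² = (1·δF/F)² + (-1·δm/m)²
  F term: (1×0.0451)² = 0.00203
  m term: (-1×0.0923)² = 0.00852
Total = 0.0106. Share from F = 0.00203/0.0106 = 0.192.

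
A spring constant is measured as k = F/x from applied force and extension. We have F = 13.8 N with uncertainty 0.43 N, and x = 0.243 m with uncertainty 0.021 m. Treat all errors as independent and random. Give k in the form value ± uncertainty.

Relative error in a monomial: (δk/k)² = Σ (nᵢ · δxᵢ/xᵢ)².
  (1·δF/F)² = (1×0.0312)² = 0.000971;  (-1·δx/x)² = (-1×0.0864)² = 0.00747
δk/k = √(0.00844) = 0.0919
k = 56.8 N/m, so δk = 0.0919 × 56.8 = 5.22 N/m.

56.8 ± 5.22 N/m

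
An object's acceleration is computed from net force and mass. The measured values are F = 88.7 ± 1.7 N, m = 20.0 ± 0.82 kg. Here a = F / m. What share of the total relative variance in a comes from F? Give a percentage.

(δa/a)² = (1·δF/F)² + (-1·δm/m)²
  F term: (1×0.0192)² = 0.000367
  m term: (-1×0.0410)² = 0.00168
Total = 0.00205. Share from F = 0.000367/0.00205 = 0.179.

17.9%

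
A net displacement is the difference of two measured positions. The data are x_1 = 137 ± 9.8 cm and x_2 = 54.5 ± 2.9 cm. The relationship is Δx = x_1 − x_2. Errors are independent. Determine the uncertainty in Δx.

Sums and differences: (δΔx)² = Σ (cᵢ δxᵢ)².
  (δx_1)² = 96.0;  (δx_2)² = 8.41
δΔx = √(104) = 10.2 cm

10.2 cm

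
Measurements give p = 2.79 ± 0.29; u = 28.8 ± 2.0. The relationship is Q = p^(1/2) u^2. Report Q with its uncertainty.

Relative error in a monomial: (δQ/Q)² = Σ (nᵢ · δxᵢ/xᵢ)².
  (½·δp/p)² = (0.5×0.104)² = 0.00270;  (2·δu/u)² = (2×0.0694)² = 0.0193
δQ/Q = √(0.0220) = 0.148
Q = 1390, so δQ = 0.148 × 1390 = 205.

1390 ± 205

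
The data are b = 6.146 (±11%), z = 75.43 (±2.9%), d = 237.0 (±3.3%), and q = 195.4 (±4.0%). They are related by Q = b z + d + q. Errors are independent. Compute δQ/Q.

0.0601

Let p = b·z = 463.6. δp/p = √((1·δb/b)² + (1·δz/z)²) = √(0.0121 + 0.000841) = 0.114, so δp = 52.7.
Q = p + d + q: δQ = √(δp² + δd² + δq²) = √(2780 + 61.2 + 61.1) = 53.9
Q = 896.0, so δQ/Q = 53.9/896.0 = 0.0601.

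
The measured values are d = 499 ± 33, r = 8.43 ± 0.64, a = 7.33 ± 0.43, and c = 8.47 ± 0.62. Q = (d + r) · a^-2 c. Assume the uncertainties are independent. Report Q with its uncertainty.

80.0 ± 12.2

Let u = d + r = 507. δu = √(δd² + δr²) = √(1090 + 0.410) = 33.0, so δu/u = 0.0650.
Q is then a monomial in u, a, c:
δQ/Q = √((δu/u)² + (-2·δa/a)² + (1·δc/c)²) = √(0.00423 + 0.0138 + 0.00536) = 0.153
Q = 80.0, so δQ = 0.153 × 80.0 = 12.2.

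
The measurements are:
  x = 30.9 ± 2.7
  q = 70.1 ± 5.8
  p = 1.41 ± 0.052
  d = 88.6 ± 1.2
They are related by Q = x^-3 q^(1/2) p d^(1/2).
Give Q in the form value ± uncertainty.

Each factor contributes (exponent × relative error)² to (δQ/Q)²:
  (-3·δx/x)² = (-3×0.0874)² = 0.0687;  (½·δq/q)² = (0.5×0.0827)² = 0.00171;  (1·δp/p)² = (1×0.0369)² = 0.00136;  (½·δd/d)² = (0.5×0.0135)² = 4.59e-05
δQ/Q = √(0.0718) = 0.268
Q = 0.00377, so δQ = 0.268 × 0.00377 = 0.00101.

0.00377 ± 0.00101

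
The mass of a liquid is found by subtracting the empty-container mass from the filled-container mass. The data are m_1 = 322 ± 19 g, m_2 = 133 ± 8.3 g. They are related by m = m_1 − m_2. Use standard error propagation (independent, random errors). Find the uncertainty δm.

20.7 g

Absolute uncertainties add in quadrature for a linear combination:
  (δm_1)² = 361;  (δm_2)² = 68.9
δm = √(430) = 20.7 g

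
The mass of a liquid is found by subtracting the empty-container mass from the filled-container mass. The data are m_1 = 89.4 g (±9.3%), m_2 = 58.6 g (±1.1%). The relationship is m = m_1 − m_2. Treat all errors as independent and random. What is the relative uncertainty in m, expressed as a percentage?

27.1%

Sums and differences: (δm)² = Σ (cᵢ δxᵢ)².
  (δm_1)² = 69.1;  (δm_2)² = 0.416
δm = √(69.5) = 8.34 g
m = 30.8 g, so δm/m = 8.34/30.8 = 0.271.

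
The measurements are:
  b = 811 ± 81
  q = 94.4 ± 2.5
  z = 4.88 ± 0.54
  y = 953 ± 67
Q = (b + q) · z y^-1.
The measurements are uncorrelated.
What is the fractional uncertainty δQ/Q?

Let u = b + q = 905. δu = √(δb² + δq²) = √(6560 + 6.25) = 81.0, so δu/u = 0.0895.
Q is then a monomial in u, z, y:
δQ/Q = √((δu/u)² + (1·δz/z)² + (-1·δy/y)²) = √(0.00801 + 0.0122 + 0.00494) = 0.159

0.159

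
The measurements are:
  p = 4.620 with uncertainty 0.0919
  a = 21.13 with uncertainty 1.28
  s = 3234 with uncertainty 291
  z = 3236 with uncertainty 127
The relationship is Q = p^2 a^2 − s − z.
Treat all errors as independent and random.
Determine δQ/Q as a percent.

Let w = p^2·a^2 = 9530. δw/w = √((2·δp/p)² + (2·δa/a)²) = √(0.00158 + 0.0147) = 0.128, so δw = 1220.
Q = w − s − z: δQ = √(δw² + δs² + δz²) = √(1.48e+06 + 84700 + 16100) = 1260
Q = 3060, so δQ/Q = 1260/3060 = 0.410.

41.0%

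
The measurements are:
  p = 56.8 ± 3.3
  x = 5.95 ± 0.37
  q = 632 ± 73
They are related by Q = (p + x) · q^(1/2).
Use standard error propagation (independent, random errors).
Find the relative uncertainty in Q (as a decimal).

Let u = p + x = 62.8. δu = √(δp² + δx²) = √(10.9 + 0.137) = 3.32, so δu/u = 0.0529.
Q is then a monomial in u, q:
δQ/Q = √((δu/u)² + (½·δq/q)²) = √(0.00280 + 0.00334) = 0.0783

0.0783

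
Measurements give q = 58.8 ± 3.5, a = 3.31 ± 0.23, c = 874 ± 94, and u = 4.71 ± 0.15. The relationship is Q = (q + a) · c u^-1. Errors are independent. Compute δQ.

1450

Let w = q + a = 62.1. δw = √(δq² + δa²) = √(12.2 + 0.0529) = 3.51, so δw/w = 0.0565.
Q is then a monomial in w, c, u:
δQ/Q = √((δw/w)² + (1·δc/c)² + (-1·δu/u)²) = √(0.00319 + 0.0116 + 0.00101) = 0.126
Q = 11500, so δQ = 0.126 × 11500 = 1450.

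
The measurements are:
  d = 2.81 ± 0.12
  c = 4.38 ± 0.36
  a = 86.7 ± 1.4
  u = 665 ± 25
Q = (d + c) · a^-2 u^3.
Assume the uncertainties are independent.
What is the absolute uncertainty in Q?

Let w = d + c = 7.19. δw = √(δd² + δc²) = √(0.0144 + 0.130) = 0.379, so δw/w = 0.0528.
Q is then a monomial in w, a, u:
δQ/Q = √((δw/w)² + (-2·δa/a)² + (3·δu/u)²) = √(0.00279 + 0.00104 + 0.0127) = 0.129
Q = 2.81e+05, so δQ = 0.129 × 2.81e+05 = 36200.

36200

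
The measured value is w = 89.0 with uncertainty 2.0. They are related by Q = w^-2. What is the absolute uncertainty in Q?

5.67e-06

Q ∝ w^-2, so δQ/Q = |-2| · δw/w = 2 × 0.0225 = 0.0449.
Q = 0.000126, so δQ = 0.0449 × 0.000126 = 5.67e-06.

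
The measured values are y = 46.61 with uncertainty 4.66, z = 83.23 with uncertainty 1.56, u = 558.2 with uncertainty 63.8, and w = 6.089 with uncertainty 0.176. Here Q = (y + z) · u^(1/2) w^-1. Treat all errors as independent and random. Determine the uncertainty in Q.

37.5

Let h = y + z = 129.8. δh = √(δy² + δz²) = √(21.7 + 2.43) = 4.91, so δh/h = 0.0378.
Q is then a monomial in h, u, w:
δQ/Q = √((δh/h)² + (½·δu/u)² + (-1·δw/w)²) = √(0.00143 + 0.00327 + 0.000835) = 0.0744
Q = 503.8, so δQ = 0.0744 × 503.8 = 37.5.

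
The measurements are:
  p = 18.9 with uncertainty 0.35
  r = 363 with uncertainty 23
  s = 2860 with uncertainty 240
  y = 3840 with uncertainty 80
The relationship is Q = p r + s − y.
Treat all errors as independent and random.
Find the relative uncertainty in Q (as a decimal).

Let w = p·r = 6860. δw/w = √((1·δp/p)² + (1·δr/r)²) = √(0.000343 + 0.00401) = 0.0660, so δw = 453.
Q = w + s − y: δQ = √(δw² + δs² + δy²) = √(2.05e+05 + 57600 + 6400) = 519
Q = 5880, so δQ/Q = 519/5880 = 0.0882.

0.0882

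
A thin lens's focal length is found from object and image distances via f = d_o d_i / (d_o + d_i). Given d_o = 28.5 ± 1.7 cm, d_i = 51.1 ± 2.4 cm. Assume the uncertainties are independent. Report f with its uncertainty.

18.3 ± 0.765 cm

∂f/∂d_o = (d_i/(d_o+d_i))² = 0.412;  ∂f/∂d_i = (d_o/(d_o+d_i))² = 0.128
δf = √((∂f/∂d_o · δd_o)² + (∂f/∂d_i · δd_i)²) = √(0.491 + 0.0947) = 0.765 cm
f = 18.3 cm.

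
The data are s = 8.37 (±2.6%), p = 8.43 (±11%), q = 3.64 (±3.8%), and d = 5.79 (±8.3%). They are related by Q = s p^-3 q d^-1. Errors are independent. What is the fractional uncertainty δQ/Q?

0.343

Products/powers → add relative errors in quadrature, weighted by exponent:
  (1·δs/s)² = (1×0.0260)² = 0.000676;  (-3·δp/p)² = (-3×0.110)² = 0.109;  (1·δq/q)² = (1×0.0380)² = 0.00144;  (-1·δd/d)² = (-1×0.0830)² = 0.00689
δQ/Q = √(0.118) = 0.343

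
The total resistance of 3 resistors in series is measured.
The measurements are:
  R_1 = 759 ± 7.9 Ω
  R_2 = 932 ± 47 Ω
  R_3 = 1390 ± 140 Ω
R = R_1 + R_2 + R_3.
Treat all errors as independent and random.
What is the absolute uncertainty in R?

R is a linear combination, so absolute uncertainties add in quadrature:
  (δR_1)² = 62.4;  (δR_2)² = 2210;  (δR_3)² = 19600
δR = √(21900) = 148 Ω

148 Ω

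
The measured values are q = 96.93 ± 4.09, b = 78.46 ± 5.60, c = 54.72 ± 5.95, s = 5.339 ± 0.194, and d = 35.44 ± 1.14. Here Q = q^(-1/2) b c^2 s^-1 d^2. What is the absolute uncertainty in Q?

Since Q is a product/quotient, work with relative uncertainties:
  (−½·δq/q)² = (-0.5×0.0422)² = 0.000445;  (1·δb/b)² = (1×0.0714)² = 0.00509;  (2·δc/c)² = (2×0.109)² = 0.0473;  (-1·δs/s)² = (-1×0.0363)² = 0.00132;  (2·δd/d)² = (2×0.0322)² = 0.00414
δQ/Q = √(0.0583) = 0.241
Q = 5.614e+06, so δQ = 0.241 × 5.614e+06 = 1.36e+06.

1.36e+06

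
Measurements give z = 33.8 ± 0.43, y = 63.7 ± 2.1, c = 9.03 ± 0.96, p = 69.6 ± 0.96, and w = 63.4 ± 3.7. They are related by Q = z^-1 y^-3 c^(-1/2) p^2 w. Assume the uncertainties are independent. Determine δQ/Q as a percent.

13.0%

Since Q is a product/quotient, work with relative uncertainties:
  (-1·δz/z)² = (-1×0.0127)² = 0.000162;  (-3·δy/y)² = (-3×0.0330)² = 0.00978;  (−½·δc/c)² = (-0.5×0.106)² = 0.00283;  (2·δp/p)² = (2×0.0138)² = 0.000761;  (1·δw/w)² = (1×0.0584)² = 0.00341
δQ/Q = √(0.0169) = 0.130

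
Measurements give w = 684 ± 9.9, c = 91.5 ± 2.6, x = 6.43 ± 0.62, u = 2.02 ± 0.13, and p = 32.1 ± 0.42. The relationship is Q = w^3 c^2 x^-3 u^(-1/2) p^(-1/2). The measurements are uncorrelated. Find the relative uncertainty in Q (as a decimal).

0.300

Relative error in a monomial: (δQ/Q)² = Σ (nᵢ · δxᵢ/xᵢ)².
  (3·δw/w)² = (3×0.0145)² = 0.00189;  (2·δc/c)² = (2×0.0284)² = 0.00323;  (-3·δx/x)² = (-3×0.0964)² = 0.0837;  (−½·δu/u)² = (-0.5×0.0644)² = 0.00104;  (−½·δp/p)² = (-0.5×0.0131)² = 4.28e-05
δQ/Q = √(0.0899) = 0.300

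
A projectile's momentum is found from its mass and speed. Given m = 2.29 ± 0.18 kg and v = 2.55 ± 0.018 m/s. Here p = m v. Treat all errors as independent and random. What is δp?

Since p is a product/quotient, work with relative uncertainties:
  (1·δm/m)² = (1×0.0786)² = 0.00618;  (1·δv/v)² = (1×0.00706)² = 4.98e-05
δp/p = √(0.00623) = 0.0789
p = 5.84 kg·m/s, so δp = 0.0789 × 5.84 = 0.461 kg·m/s.

0.461 kg·m/s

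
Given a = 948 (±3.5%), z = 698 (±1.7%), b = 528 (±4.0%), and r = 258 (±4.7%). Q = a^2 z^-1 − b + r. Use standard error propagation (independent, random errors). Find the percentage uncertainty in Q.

Let p = a^2·z^-1 = 1290. δp/p = √((2·δa/a)² + (-1·δz/z)²) = √(0.00490 + 0.000289) = 0.0720, so δp = 92.7.
Q = p − b + r: δQ = √(δp² + δb² + δr²) = √(8600 + 446 + 147) = 95.9
Q = 1020, so δQ/Q = 95.9/1020 = 0.0942.

9.42%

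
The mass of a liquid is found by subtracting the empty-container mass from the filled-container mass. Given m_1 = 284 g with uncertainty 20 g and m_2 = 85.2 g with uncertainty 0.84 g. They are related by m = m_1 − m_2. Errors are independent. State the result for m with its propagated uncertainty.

199 ± 20.0 g

Absolute uncertainties add in quadrature for a linear combination:
  (δm_1)² = 400;  (δm_2)² = 0.706
δm = √(401) = 20.0 g
m = 199 g.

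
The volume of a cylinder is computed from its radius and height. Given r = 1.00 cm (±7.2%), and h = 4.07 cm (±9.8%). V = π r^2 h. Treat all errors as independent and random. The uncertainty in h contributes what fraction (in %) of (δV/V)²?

31.7%

(δV/V)² = (2·δr/r)² + (1·δh/h)²
  r term: (2×0.0720)² = 0.0207
  h term: (1×0.0980)² = 0.00960
Total = 0.0303. Share from h = 0.00960/0.0303 = 0.317.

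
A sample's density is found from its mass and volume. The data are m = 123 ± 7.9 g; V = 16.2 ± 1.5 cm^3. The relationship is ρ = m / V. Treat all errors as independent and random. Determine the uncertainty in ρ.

Since ρ is a product/quotient, work with relative uncertainties:
  (1·δm/m)² = (1×0.0642)² = 0.00413;  (-1·δV/V)² = (-1×0.0926)² = 0.00857
δρ/ρ = √(0.0127) = 0.113
ρ = 7.59 g/cm^3, so δρ = 0.113 × 7.59 = 0.856 g/cm^3.

0.856 g/cm^3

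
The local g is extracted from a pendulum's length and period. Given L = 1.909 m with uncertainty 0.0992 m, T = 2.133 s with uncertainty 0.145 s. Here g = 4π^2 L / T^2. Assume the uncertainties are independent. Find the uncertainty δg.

2.41 m/s^2

Since g is a product/quotient, work with relative uncertainties:
  (1·δL/L)² = (1×0.0520)² = 0.00270;  (-2·δT/T)² = (-2×0.0680)² = 0.0185
δg/g = √(0.0212) = 0.146
g = 16.56 m/s^2, so δg = 0.146 × 16.56 = 2.41 m/s^2.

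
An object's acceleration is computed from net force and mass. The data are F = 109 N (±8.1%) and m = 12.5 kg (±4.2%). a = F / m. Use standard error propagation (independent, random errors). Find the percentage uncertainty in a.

9.12%

Products/powers → add relative errors in quadrature, weighted by exponent:
  (1·δF/F)² = (1×0.0810)² = 0.00656;  (-1·δm/m)² = (-1×0.0420)² = 0.00176
δa/a = √(0.00833) = 0.0912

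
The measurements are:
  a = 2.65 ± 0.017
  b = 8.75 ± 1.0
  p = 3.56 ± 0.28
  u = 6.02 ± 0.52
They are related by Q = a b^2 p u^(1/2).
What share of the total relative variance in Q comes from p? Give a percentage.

(δQ/Q)² = (1·δa/a)² + (2·δb/b)² + (1·δp/p)² + (½·δu/u)²
  a term: (1×0.00642)² = 4.12e-05
  b term: (2×0.114)² = 0.0522
  p term: (1×0.0787)² = 0.00619
  u term: (0.5×0.0864)² = 0.00187
Total = 0.0603. Share from p = 0.00619/0.0603 = 0.103.

10.3%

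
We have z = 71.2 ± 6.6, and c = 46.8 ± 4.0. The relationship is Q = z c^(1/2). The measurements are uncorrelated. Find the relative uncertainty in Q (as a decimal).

0.102

Each factor contributes (exponent × relative error)² to (δQ/Q)²:
  (1·δz/z)² = (1×0.0927)² = 0.00859;  (½·δc/c)² = (0.5×0.0855)² = 0.00183
δQ/Q = √(0.0104) = 0.102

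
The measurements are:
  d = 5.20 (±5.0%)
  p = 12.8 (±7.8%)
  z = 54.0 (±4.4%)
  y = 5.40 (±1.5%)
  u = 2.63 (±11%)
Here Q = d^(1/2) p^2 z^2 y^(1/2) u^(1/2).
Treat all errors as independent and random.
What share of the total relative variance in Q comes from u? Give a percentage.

8.45%

(δQ/Q)² = (½·δd/d)² + (2·δp/p)² + (2·δz/z)² + (½·δy/y)² + (½·δu/u)²
  d term: (0.5×0.0500)² = 0.000625
  p term: (2×0.0780)² = 0.0243
  z term: (2×0.0440)² = 0.00774
  y term: (0.5×0.0150)² = 5.62e-05
  u term: (0.5×0.110)² = 0.00302
Total = 0.0358. Share from u = 0.00302/0.0358 = 0.0845.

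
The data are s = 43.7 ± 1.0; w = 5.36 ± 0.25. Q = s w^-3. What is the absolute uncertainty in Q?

Products/powers → add relative errors in quadrature, weighted by exponent:
  (1·δs/s)² = (1×0.0229)² = 0.000524;  (-3·δw/w)² = (-3×0.0466)² = 0.0196
δQ/Q = √(0.0201) = 0.142
Q = 0.284, so δQ = 0.142 × 0.284 = 0.0402.

0.0402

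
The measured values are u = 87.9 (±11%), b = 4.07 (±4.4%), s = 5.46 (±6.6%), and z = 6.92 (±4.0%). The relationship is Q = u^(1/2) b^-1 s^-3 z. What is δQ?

Q is a product of powers, so relative uncertainties combine in quadrature:
  (½·δu/u)² = (0.5×0.110)² = 0.00302;  (-1·δb/b)² = (-1×0.0440)² = 0.00194;  (-3·δs/s)² = (-3×0.0660)² = 0.0392;  (1·δz/z)² = (1×0.0400)² = 0.00160
δQ/Q = √(0.0458) = 0.214
Q = 0.0979, so δQ = 0.214 × 0.0979 = 0.0210.

0.0210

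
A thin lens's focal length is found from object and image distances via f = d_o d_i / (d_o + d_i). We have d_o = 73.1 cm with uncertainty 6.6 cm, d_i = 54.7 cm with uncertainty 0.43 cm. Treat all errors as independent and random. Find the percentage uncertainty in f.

3.89%

∂f/∂d_o = (d_i/(d_o+d_i))² = 0.183;  ∂f/∂d_i = (d_o/(d_o+d_i))² = 0.327
δf = √((∂f/∂d_o · δd_o)² + (∂f/∂d_i · δd_i)²) = √(1.46 + 0.0198) = 1.22 cm
f = 31.3 cm, so δf/f = 1.22/31.3 = 0.0389.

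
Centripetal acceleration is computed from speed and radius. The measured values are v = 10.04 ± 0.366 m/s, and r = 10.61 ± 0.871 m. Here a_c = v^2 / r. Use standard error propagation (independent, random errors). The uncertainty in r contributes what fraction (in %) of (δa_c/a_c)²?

55.9%

(δa_c/a_c)² = (2·δv/v)² + (-1·δr/r)²
  v term: (2×0.0365)² = 0.00532
  r term: (-1×0.0821)² = 0.00674
Total = 0.0121. Share from r = 0.00674/0.0121 = 0.559.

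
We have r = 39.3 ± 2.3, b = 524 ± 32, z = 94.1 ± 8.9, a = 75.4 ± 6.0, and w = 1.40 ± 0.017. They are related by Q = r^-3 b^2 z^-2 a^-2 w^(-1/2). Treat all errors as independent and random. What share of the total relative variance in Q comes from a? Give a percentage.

(δQ/Q)² = (-3·δr/r)² + (2·δb/b)² + (-2·δz/z)² + (-2·δa/a)² + (−½·δw/w)²
  r term: (-3×0.0585)² = 0.0308
  b term: (2×0.0611)² = 0.0149
  z term: (-2×0.0946)² = 0.0358
  a term: (-2×0.0796)² = 0.0253
  w term: (-0.5×0.0121)² = 3.69e-05
Total = 0.107. Share from a = 0.0253/0.107 = 0.237.

23.7%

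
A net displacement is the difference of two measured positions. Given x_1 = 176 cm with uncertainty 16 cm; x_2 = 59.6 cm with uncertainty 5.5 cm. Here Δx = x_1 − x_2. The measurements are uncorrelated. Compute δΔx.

16.9 cm

Absolute uncertainties add in quadrature for a linear combination:
  (δx_1)² = 256;  (δx_2)² = 30.2
δΔx = √(286) = 16.9 cm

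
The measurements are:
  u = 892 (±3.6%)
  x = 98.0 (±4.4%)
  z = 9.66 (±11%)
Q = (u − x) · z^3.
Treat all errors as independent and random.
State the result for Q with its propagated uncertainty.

Let w = u − x = 794. δw = √(δu² + δx²) = √(1030 + 18.6) = 32.4, so δw/w = 0.0408.
Q is then a monomial in w, z:
δQ/Q = √((δw/w)² + (3·δz/z)²) = √(0.00167 + 0.109) = 0.333
Q = 7.16e+05, so δQ = 0.333 × 7.16e+05 = 2.38e+05.

(7.16 ± 2.38) × 10^5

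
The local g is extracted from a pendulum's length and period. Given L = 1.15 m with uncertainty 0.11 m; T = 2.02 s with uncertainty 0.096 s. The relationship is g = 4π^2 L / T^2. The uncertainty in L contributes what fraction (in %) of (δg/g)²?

(δg/g)² = (1·δL/L)² + (-2·δT/T)²
  L term: (1×0.0957)² = 0.00915
  T term: (-2×0.0475)² = 0.00903
Total = 0.0182. Share from L = 0.00915/0.0182 = 0.503.

50.3%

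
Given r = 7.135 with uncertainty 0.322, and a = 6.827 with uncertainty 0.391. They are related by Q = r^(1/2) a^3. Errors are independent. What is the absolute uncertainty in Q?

147

Since Q is a product/quotient, work with relative uncertainties:
  (½·δr/r)² = (0.5×0.0451)² = 0.000509;  (3·δa/a)² = (3×0.0573)² = 0.0295
δQ/Q = √(0.0300) = 0.173
Q = 849.9, so δQ = 0.173 × 849.9 = 147.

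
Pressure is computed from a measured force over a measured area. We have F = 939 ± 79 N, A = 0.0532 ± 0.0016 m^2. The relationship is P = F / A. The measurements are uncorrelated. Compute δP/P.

0.0893

P is a product of powers, so relative uncertainties combine in quadrature:
  (1·δF/F)² = (1×0.0841)² = 0.00708;  (-1·δA/A)² = (-1×0.0301)² = 0.000905
δP/P = √(0.00798) = 0.0893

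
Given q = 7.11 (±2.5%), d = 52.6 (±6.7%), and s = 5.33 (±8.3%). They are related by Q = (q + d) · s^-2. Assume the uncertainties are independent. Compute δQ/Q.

0.176

Let u = q + d = 59.7. δu = √(δq² + δd²) = √(0.0316 + 12.4) = 3.53, so δu/u = 0.0591.
Q is then a monomial in u, s:
δQ/Q = √((δu/u)² + (-2·δs/s)²) = √(0.00349 + 0.0276) = 0.176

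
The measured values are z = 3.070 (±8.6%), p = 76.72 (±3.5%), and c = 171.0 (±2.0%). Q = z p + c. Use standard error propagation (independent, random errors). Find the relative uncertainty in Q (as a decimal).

Let w = z·p = 235.5. δw/w = √((1·δz/z)² + (1·δp/p)²) = √(0.00740 + 0.00123) = 0.0928, so δw = 21.9.
Q = w + c: δQ = √(δw² + δc²) = √(478 + 11.7) = 22.1
Q = 406.5, so δQ/Q = 22.1/406.5 = 0.0544.

0.0544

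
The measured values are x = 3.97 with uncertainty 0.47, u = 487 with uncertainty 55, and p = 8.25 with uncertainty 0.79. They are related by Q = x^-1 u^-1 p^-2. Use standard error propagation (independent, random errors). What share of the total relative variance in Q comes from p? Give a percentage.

(δQ/Q)² = (-1·δx/x)² + (-1·δu/u)² + (-2·δp/p)²
  x term: (-1×0.118)² = 0.0140
  u term: (-1×0.113)² = 0.0128
  p term: (-2×0.0958)² = 0.0367
Total = 0.0634. Share from p = 0.0367/0.0634 = 0.578.

57.8%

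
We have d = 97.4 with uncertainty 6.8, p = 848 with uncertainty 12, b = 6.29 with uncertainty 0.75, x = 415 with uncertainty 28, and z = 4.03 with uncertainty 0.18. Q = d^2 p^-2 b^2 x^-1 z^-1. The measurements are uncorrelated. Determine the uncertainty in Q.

9.03e-05

Each factor contributes (exponent × relative error)² to (δQ/Q)²:
  (2·δd/d)² = (2×0.0698)² = 0.0195;  (-2·δp/p)² = (-2×0.0142)² = 0.000801;  (2·δb/b)² = (2×0.119)² = 0.0569;  (-1·δx/x)² = (-1×0.0675)² = 0.00455;  (-1·δz/z)² = (-1×0.0447)² = 0.00199
δQ/Q = √(0.0837) = 0.289
Q = 0.000312, so δQ = 0.289 × 0.000312 = 9.03e-05.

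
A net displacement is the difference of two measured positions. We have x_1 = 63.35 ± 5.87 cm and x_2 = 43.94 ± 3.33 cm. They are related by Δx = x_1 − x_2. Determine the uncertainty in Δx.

6.75 cm

Absolute uncertainties add in quadrature for a linear combination:
  (δx_1)² = 34.5;  (δx_2)² = 11.1
δΔx = √(45.5) = 6.75 cm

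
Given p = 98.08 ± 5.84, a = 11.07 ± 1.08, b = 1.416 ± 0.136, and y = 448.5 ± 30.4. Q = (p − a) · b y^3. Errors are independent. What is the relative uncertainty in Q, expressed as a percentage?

Let u = p − a = 87.01. δu = √(δp² + δa²) = √(34.1 + 1.17) = 5.94, so δu/u = 0.0683.
Q is then a monomial in u, b, y:
δQ/Q = √((δu/u)² + (1·δb/b)² + (3·δy/y)²) = √(0.00466 + 0.00922 + 0.0413) = 0.235

23.5%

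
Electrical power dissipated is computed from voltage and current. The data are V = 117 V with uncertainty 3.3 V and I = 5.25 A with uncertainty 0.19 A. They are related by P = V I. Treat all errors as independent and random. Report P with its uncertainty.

614 ± 28.2 W

Products/powers → add relative errors in quadrature, weighted by exponent:
  (1·δV/V)² = (1×0.0282)² = 0.000796;  (1·δI/I)² = (1×0.0362)² = 0.00131
δP/P = √(0.00211) = 0.0459
P = 614 W, so δP = 0.0459 × 614 = 28.2 W.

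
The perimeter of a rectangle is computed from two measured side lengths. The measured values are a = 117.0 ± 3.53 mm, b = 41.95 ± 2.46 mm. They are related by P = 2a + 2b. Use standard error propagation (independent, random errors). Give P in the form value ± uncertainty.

317.9 ± 8.61 mm

For a sum/difference, combine absolute errors in quadrature:
  (2·δa)² = 49.8;  (2·δb)² = 24.2
δP = √(74.0) = 8.61 mm
P = 317.9 mm.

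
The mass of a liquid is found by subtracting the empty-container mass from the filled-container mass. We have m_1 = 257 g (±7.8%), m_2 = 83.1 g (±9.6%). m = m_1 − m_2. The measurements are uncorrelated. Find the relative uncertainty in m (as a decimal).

Sums and differences: (δm)² = Σ (cᵢ δxᵢ)².
  (δm_1)² = 402;  (δm_2)² = 63.6
δm = √(465) = 21.6 g
m = 174 g, so δm/m = 21.6/174 = 0.124.

0.124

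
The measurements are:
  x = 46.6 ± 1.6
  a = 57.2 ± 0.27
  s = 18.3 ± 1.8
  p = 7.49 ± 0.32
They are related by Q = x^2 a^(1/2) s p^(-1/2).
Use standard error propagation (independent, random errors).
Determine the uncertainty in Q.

Products/powers → add relative errors in quadrature, weighted by exponent:
  (2·δx/x)² = (2×0.0343)² = 0.00472;  (½·δa/a)² = (0.5×0.00472)² = 5.57e-06;  (1·δs/s)² = (1×0.0984)² = 0.00967;  (−½·δp/p)² = (-0.5×0.0427)² = 0.000456
δQ/Q = √(0.0149) = 0.122
Q = 1.1e+05, so δQ = 0.122 × 1.1e+05 = 13400.

13400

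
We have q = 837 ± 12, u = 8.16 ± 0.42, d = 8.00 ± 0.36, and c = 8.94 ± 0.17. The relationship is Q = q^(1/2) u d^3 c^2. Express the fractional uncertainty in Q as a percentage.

15.0%

Products/powers → add relative errors in quadrature, weighted by exponent:
  (½·δq/q)² = (0.5×0.0143)² = 5.14e-05;  (1·δu/u)² = (1×0.0515)² = 0.00265;  (3·δd/d)² = (3×0.0450)² = 0.0182;  (2·δc/c)² = (2×0.0190)² = 0.00145
δQ/Q = √(0.0224) = 0.150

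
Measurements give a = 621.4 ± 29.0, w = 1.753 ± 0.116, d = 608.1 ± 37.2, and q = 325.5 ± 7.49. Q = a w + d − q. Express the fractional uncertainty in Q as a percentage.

Let p = a·w = 1089. δp/p = √((1·δa/a)² + (1·δw/w)²) = √(0.00218 + 0.00438) = 0.0810, so δp = 88.2.
Q = p + d − q: δQ = √(δp² + δd² + δq²) = √(7780 + 1380 + 56.1) = 96.0
Q = 1372, so δQ/Q = 96.0/1372 = 0.0700.

7.00%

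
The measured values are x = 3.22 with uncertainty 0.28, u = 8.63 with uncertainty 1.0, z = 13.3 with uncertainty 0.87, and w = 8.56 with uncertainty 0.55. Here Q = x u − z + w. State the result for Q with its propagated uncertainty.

23.0 ± 4.16

Let p = x·u = 27.8. δp/p = √((1·δx/x)² + (1·δu/u)²) = √(0.00756 + 0.0134) = 0.145, so δp = 4.03.
Q = p − z + w: δQ = √(δp² + δz² + δw²) = √(16.2 + 0.757 + 0.303) = 4.16
Q = 23.0.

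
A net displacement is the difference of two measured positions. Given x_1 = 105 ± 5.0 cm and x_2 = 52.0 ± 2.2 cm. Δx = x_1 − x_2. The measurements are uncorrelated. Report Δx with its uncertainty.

53.0 ± 5.46 cm

Each term contributes (cᵢ δxᵢ)² to (δΔx)²:
  (δx_1)² = 25.0;  (δx_2)² = 4.84
δΔx = √(29.8) = 5.46 cm
Δx = 53.0 cm.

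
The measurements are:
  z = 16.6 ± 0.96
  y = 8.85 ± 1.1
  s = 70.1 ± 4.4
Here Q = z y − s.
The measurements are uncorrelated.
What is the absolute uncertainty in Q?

Let p = z·y = 147. δp/p = √((1·δz/z)² + (1·δy/y)²) = √(0.00334 + 0.0154) = 0.137, so δp = 20.1.
Q = p − s: δQ = √(δp² + δs²) = √(406 + 19.4) = 20.6

20.6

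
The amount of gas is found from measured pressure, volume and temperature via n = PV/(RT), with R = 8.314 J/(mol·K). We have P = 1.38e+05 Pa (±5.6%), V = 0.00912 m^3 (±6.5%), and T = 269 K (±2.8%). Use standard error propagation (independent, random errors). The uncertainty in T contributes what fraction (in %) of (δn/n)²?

(δn/n)² = (1·δP/P)² + (1·δV/V)² + (-1·δT/T)²
  P term: (1×0.0560)² = 0.00314
  V term: (1×0.0650)² = 0.00423
  T term: (-1×0.0280)² = 0.000784
Total = 0.00814. Share from T = 0.000784/0.00814 = 0.0963.

9.63%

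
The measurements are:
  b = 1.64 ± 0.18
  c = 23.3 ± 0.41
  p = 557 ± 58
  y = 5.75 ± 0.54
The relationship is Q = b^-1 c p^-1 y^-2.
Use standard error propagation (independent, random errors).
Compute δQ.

Q is a product of powers, so relative uncertainties combine in quadrature:
  (-1·δb/b)² = (-1×0.110)² = 0.0120;  (1·δc/c)² = (1×0.0176)² = 0.000310;  (-1·δp/p)² = (-1×0.104)² = 0.0108;  (-2·δy/y)² = (-2×0.0939)² = 0.0353
δQ/Q = √(0.0585) = 0.242
Q = 0.000771, so δQ = 0.242 × 0.000771 = 0.000187.

0.000187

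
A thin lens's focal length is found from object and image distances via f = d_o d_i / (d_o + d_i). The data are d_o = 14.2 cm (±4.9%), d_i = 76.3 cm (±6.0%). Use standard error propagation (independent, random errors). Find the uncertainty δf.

∂f/∂d_o = (d_i/(d_o+d_i))² = 0.711;  ∂f/∂d_i = (d_o/(d_o+d_i))² = 0.0246
δf = √((∂f/∂d_o · δd_o)² + (∂f/∂d_i · δd_i)²) = √(0.245 + 0.0127) = 0.507 cm

0.507 cm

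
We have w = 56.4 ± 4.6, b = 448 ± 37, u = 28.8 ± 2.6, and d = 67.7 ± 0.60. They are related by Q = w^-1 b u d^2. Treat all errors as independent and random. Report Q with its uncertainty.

(1.05 ± 0.155) × 10^6

Since Q is a product/quotient, work with relative uncertainties:
  (-1·δw/w)² = (-1×0.0816)² = 0.00665;  (1·δb/b)² = (1×0.0826)² = 0.00682;  (1·δu/u)² = (1×0.0903)² = 0.00815;  (2·δd/d)² = (2×0.00886)² = 0.000314
δQ/Q = √(0.0219) = 0.148
Q = 1.05e+06, so δQ = 0.148 × 1.05e+06 = 1.55e+05.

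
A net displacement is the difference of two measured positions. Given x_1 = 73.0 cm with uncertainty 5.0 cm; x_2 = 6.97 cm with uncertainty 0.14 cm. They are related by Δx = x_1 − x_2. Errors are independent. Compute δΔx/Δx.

Absolute uncertainties add in quadrature for a linear combination:
  (δx_1)² = 25.0;  (δx_2)² = 0.0196
δΔx = √(25.0) = 5.00 cm
Δx = 66.0 cm, so δΔx/Δx = 5.00/66.0 = 0.0758.

0.0758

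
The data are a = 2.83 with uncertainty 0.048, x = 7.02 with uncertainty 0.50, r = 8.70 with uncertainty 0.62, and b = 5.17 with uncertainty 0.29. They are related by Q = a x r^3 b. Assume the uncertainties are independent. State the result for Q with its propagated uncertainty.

Relative error in a monomial: (δQ/Q)² = Σ (nᵢ · δxᵢ/xᵢ)².
  (1·δa/a)² = (1×0.0170)² = 0.000288;  (1·δx/x)² = (1×0.0712)² = 0.00507;  (3·δr/r)² = (3×0.0713)² = 0.0457;  (1·δb/b)² = (1×0.0561)² = 0.00315
δQ/Q = √(0.0542) = 0.233
Q = 67600, so δQ = 0.233 × 67600 = 15700.

67600 ± 15700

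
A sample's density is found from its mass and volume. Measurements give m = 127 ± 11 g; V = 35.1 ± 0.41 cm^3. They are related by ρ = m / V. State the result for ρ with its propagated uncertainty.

Since ρ is a product/quotient, work with relative uncertainties:
  (1·δm/m)² = (1×0.0866)² = 0.00750;  (-1·δV/V)² = (-1×0.0117)² = 0.000136
δρ/ρ = √(0.00764) = 0.0874
ρ = 3.62 g/cm^3, so δρ = 0.0874 × 3.62 = 0.316 g/cm^3.

3.62 ± 0.316 g/cm^3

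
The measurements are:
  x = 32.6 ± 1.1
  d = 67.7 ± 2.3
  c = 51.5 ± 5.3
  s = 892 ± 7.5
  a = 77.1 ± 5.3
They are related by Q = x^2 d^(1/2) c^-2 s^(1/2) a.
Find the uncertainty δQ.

1730

For a monomial Q ∝ x^2, d^(1/2), c^-2, s^(1/2), a, fractional errors add in quadrature:
  (2·δx/x)² = (2×0.0337)² = 0.00455;  (½·δd/d)² = (0.5×0.0340)² = 0.000289;  (-2·δc/c)² = (-2×0.103)² = 0.0424;  (½·δs/s)² = (0.5×0.00841)² = 1.77e-05;  (1·δa/a)² = (1×0.0687)² = 0.00473
δQ/Q = √(0.0519) = 0.228
Q = 7590, so δQ = 0.228 × 7590 = 1730.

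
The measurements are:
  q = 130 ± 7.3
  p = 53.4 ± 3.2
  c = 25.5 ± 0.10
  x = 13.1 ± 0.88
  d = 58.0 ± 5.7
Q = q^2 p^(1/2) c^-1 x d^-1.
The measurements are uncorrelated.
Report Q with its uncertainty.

Q is a product of powers, so relative uncertainties combine in quadrature:
  (2·δq/q)² = (2×0.0562)² = 0.0126;  (½·δp/p)² = (0.5×0.0599)² = 0.000898;  (-1·δc/c)² = (-1×0.00392)² = 1.54e-05;  (1·δx/x)² = (1×0.0672)² = 0.00451;  (-1·δd/d)² = (-1×0.0983)² = 0.00966
δQ/Q = √(0.0277) = 0.166
Q = 1090, so δQ = 0.166 × 1090 = 182.

1090 ± 182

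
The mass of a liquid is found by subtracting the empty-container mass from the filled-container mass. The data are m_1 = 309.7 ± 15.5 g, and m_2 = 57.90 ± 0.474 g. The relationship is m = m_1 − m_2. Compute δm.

15.5 g

Sums and differences: (δm)² = Σ (cᵢ δxᵢ)².
  (δm_1)² = 240;  (δm_2)² = 0.225
δm = √(240) = 15.5 g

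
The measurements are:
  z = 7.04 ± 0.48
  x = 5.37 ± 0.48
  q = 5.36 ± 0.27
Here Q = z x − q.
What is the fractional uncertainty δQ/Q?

0.131

Let p = z·x = 37.8. δp/p = √((1·δz/z)² + (1·δx/x)²) = √(0.00465 + 0.00799) = 0.112, so δp = 4.25.
Q = p − q: δQ = √(δp² + δq²) = √(18.1 + 0.0729) = 4.26
Q = 32.4, so δQ/Q = 4.26/32.4 = 0.131.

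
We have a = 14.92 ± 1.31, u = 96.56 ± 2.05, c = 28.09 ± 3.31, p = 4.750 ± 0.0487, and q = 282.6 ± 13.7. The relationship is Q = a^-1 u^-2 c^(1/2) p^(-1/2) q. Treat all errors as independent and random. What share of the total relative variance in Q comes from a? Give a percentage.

50.2%

(δQ/Q)² = (-1·δa/a)² + (-2·δu/u)² + (½·δc/c)² + (−½·δp/p)² + (1·δq/q)²
  a term: (-1×0.0878)² = 0.00771
  u term: (-2×0.0212)² = 0.00180
  c term: (0.5×0.118)² = 0.00347
  p term: (-0.5×0.0103)² = 2.63e-05
  q term: (1×0.0485)² = 0.00235
Total = 0.0154. Share from a = 0.00771/0.0154 = 0.502.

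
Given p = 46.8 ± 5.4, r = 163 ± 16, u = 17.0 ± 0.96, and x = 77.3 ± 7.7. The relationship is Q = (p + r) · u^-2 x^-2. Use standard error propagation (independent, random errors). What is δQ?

Let w = p + r = 210. δw = √(δp² + δr²) = √(29.2 + 256) = 16.9, so δw/w = 0.0805.
Q is then a monomial in w, u, x:
δQ/Q = √((δw/w)² + (-2·δu/u)² + (-2·δx/x)²) = √(0.00648 + 0.0128 + 0.0397) = 0.243
Q = 0.000121, so δQ = 0.243 × 0.000121 = 2.95e-05.

2.95e-05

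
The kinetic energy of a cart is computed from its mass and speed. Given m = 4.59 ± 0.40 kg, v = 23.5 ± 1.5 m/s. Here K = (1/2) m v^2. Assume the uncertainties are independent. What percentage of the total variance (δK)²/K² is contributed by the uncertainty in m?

(δK/K)² = (1·δm/m)² + (2·δv/v)²
  m term: (1×0.0871)² = 0.00759
  v term: (2×0.0638)² = 0.0163
Total = 0.0239. Share from m = 0.00759/0.0239 = 0.318.

31.8%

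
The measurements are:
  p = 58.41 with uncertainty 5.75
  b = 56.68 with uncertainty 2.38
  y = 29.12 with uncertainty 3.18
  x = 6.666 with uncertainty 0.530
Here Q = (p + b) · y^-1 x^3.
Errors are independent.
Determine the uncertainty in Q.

Let u = p + b = 115.1. δu = √(δp² + δb²) = √(33.1 + 5.66) = 6.22, so δu/u = 0.0541.
Q is then a monomial in u, y, x:
δQ/Q = √((δu/u)² + (-1·δy/y)² + (3·δx/x)²) = √(0.00292 + 0.0119 + 0.0569) = 0.268
Q = 1171, so δQ = 0.268 × 1171 = 314.

314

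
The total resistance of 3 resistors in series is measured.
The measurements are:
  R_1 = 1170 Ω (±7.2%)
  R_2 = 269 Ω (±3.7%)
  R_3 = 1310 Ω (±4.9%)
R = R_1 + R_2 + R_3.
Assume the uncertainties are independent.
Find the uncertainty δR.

Each term contributes (cᵢ δxᵢ)² to (δR)²:
  (δR_1)² = 7100;  (δR_2)² = 99.1;  (δR_3)² = 4120
δR = √(11300) = 106 Ω

106 Ω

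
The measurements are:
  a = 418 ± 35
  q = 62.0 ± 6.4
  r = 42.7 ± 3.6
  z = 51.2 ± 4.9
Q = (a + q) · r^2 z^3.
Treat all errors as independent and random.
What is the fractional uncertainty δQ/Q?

0.341

Let u = a + q = 480. δu = √(δa² + δq²) = √(1220 + 41.0) = 35.6, so δu/u = 0.0741.
Q is then a monomial in u, r, z:
δQ/Q = √((δu/u)² + (2·δr/r)² + (3·δz/z)²) = √(0.00549 + 0.0284 + 0.0824) = 0.341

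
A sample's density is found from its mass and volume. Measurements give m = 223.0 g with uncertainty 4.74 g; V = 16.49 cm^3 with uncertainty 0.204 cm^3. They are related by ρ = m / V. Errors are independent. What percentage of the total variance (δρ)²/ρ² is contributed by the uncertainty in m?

(δρ/ρ)² = (1·δm/m)² + (-1·δV/V)²
  m term: (1×0.0213)² = 0.000452
  V term: (-1×0.0124)² = 0.000153
Total = 0.000605. Share from m = 0.000452/0.000605 = 0.747.

74.7%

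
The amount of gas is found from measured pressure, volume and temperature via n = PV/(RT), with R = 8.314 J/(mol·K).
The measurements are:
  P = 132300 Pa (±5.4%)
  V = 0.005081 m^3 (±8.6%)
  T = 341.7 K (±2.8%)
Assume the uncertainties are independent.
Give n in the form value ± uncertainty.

0.2366 ± 0.0249 mol

For a monomial n ∝ P, V, T^-1, fractional errors add in quadrature:
  (1·δP/P)² = (1×0.0540)² = 0.00292;  (1·δV/V)² = (1×0.0860)² = 0.00740;  (-1·δT/T)² = (-1×0.0280)² = 0.000784
δn/n = √(0.0111) = 0.105
n = 0.2366 mol, so δn = 0.105 × 0.2366 = 0.0249 mol.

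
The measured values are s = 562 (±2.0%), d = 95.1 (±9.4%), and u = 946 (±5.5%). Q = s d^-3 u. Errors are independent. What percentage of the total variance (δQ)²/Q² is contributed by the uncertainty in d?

(δQ/Q)² = (1·δs/s)² + (-3·δd/d)² + (1·δu/u)²
  s term: (1×0.0200)² = 0.000400
  d term: (-3×0.0940)² = 0.0795
  u term: (1×0.0550)² = 0.00302
Total = 0.0829. Share from d = 0.0795/0.0829 = 0.959.

95.9%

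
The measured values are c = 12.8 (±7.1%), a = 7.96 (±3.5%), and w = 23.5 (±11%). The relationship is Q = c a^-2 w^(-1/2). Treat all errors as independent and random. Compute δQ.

Q is a product of powers, so relative uncertainties combine in quadrature:
  (1·δc/c)² = (1×0.0710)² = 0.00504;  (-2·δa/a)² = (-2×0.0350)² = 0.00490;  (−½·δw/w)² = (-0.5×0.110)² = 0.00302
δQ/Q = √(0.0130) = 0.114
Q = 0.0417, so δQ = 0.114 × 0.0417 = 0.00475.

0.00475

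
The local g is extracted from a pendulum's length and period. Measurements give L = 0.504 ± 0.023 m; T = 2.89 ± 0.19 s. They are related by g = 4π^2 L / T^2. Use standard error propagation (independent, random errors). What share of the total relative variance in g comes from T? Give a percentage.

89.2%

(δg/g)² = (1·δL/L)² + (-2·δT/T)²
  L term: (1×0.0456)² = 0.00208
  T term: (-2×0.0657)² = 0.0173
Total = 0.0194. Share from T = 0.0173/0.0194 = 0.892.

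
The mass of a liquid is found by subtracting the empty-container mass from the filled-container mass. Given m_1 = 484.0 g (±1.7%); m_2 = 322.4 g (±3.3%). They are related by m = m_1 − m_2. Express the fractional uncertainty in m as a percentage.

Each term contributes (cᵢ δxᵢ)² to (δm)²:
  (δm_1)² = 67.7;  (δm_2)² = 113
δm = √(181) = 13.4 g
m = 161.6 g, so δm/m = 13.4/161.6 = 0.0832.

8.32%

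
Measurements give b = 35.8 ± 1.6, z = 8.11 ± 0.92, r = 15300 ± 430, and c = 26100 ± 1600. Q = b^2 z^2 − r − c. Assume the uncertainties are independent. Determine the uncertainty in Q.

20600

Let p = b^2·z^2 = 84300. δp/p = √((2·δb/b)² + (2·δz/z)²) = √(0.00799 + 0.0515) = 0.244, so δp = 20600.
Q = p − r − c: δQ = √(δp² + δr² + δc²) = √(4.23e+08 + 1.85e+05 + 2.56e+06) = 20600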